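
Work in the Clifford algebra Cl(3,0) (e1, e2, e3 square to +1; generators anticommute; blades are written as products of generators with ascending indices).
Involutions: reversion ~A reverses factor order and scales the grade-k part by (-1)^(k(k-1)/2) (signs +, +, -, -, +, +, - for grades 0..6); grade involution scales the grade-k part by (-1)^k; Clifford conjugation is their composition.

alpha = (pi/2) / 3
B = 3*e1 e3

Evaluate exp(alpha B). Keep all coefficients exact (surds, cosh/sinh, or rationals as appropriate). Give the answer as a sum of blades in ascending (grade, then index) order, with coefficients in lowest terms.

B^2 = (3)^2*(e1 e3)^2 = 9*(-1) = -9 (a basis 2-blade squares to minus the product of its generators' squares).
B^2 = -9 — circular case — the even/odd split gives cos and sin: l = 3, alpha*l = pi/2, so exp(alpha B) = cos(pi/2) + (sin(pi/2)/3)*B = 0 + (1/3)*B.
Answer: e1 e3


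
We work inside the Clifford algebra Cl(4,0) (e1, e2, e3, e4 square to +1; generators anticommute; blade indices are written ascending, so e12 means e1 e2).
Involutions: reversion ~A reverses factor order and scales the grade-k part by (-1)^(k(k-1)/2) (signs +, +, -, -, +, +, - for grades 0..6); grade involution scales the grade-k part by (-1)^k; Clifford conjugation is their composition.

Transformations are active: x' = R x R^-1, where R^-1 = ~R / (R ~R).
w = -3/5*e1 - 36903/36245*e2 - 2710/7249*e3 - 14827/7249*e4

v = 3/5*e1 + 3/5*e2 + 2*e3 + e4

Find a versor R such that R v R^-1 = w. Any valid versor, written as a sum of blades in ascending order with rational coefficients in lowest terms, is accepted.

Take R = v + w = -15156/36245*e2 + 11788/7249*e3 - 7578/7249*e4. Because q(v) = q(w) = 143/25, conjugation by R sends v exactly to w.
Answer: -15156/36245*e2 + 11788/7249*e3 - 7578/7249*e4


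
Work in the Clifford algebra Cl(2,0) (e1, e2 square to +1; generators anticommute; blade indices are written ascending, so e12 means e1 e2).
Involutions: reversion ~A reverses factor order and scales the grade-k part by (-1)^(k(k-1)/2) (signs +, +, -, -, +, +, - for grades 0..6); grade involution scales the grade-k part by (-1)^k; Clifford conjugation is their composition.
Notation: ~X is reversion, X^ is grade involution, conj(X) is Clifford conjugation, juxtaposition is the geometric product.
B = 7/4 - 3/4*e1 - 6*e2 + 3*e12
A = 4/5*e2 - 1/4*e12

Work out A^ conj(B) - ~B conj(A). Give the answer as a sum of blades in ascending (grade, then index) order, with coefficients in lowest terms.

first term: -111/20 - 39/10*e1 - 97/80*e2 + 13/80*e12
second term: 111/20 + 39/10*e1 - 127/80*e2 + 83/80*e12
Answer: -111/10 - 39/5*e1 + 3/8*e2 - 7/8*e12


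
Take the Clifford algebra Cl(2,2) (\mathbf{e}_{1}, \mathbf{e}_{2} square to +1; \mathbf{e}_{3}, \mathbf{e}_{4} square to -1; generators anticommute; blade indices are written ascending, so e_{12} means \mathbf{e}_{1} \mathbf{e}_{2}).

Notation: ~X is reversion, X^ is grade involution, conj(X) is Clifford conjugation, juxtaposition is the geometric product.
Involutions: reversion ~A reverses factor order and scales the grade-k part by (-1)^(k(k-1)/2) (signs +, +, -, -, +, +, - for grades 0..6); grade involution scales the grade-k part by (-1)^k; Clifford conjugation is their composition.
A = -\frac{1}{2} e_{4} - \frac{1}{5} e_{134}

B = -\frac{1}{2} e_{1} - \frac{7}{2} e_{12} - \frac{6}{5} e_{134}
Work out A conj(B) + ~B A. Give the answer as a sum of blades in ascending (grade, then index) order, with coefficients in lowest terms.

first term: -\frac{6}{25} - \frac{3}{5} e_{13} + \frac{1}{4} e_{14} - \frac{1}{10} e_{34} - \frac{7}{4} e_{124} - \frac{7}{10} e_{234}
second term: \frac{6}{25} + \frac{3}{5} e_{13} + \frac{1}{4} e_{14} + \frac{1}{10} e_{34} - \frac{7}{4} e_{124} + \frac{7}{10} e_{234}
Answer: \frac{1}{2} e_{14} - \frac{7}{2} e_{124}


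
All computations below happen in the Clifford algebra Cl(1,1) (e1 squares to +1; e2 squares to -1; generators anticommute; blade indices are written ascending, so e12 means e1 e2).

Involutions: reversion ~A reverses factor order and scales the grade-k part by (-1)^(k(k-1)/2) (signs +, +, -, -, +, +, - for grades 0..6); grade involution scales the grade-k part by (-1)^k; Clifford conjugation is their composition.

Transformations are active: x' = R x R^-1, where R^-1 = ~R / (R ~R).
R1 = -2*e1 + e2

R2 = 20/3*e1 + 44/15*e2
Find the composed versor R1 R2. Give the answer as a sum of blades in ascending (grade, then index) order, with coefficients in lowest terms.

Distribute over the terms of R1 (each basis-blade product reordered to ascending indices, repeated generators contracted through their squares):
(-2*e1) R2 = -40/3 - 88/15*e12
(e2) R2 = -44/15 - 20/3*e12
Summing the partial products and collecting blades:
Answer: -244/15 - 188/15*e12


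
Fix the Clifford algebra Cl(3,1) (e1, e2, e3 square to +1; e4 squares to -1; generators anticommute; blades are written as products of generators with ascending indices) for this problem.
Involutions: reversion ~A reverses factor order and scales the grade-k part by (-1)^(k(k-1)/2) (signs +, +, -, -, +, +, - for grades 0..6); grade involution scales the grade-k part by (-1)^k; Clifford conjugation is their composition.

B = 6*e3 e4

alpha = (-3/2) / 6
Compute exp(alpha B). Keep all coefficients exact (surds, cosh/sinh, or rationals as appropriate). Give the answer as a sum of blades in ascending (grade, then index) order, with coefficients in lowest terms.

B^2 = (6)^2*(e3 e4)^2 = 36*(+1) = 36 (a basis 2-blade squares to minus the product of its generators' squares).
B^2 = 36 — the positive square puts this in the hyperbolic regime; l = 6, alpha*l = -3/2, so exp(alpha B) = cosh(-3/2) + (sinh(-3/2)/6)*B = cosh(3/2) + (-sinh(3/2)/6)*B.
Answer: cosh(3/2) - sinh(3/2)*e3 e4


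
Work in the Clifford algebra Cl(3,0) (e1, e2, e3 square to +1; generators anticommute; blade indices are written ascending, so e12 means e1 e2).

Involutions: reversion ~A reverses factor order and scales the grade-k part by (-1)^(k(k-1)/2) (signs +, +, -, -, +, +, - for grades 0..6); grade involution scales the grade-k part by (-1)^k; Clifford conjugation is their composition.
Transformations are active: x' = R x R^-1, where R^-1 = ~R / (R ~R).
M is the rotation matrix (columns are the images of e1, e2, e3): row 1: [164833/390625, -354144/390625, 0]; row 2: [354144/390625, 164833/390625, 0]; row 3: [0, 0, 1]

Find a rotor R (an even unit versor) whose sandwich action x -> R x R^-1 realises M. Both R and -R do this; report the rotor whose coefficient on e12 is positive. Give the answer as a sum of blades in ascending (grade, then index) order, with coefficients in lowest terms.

Method: write R = a + b12*e12 + b13*e13 + b23*e23 with a^2 + b12^2 + b13^2 + b23^2 = 1 (so R^-1 = ~R). Expanding the columns R e_j ~R gives tr M = 4a^2 - 1 and, from the antisymmetric part, M21 - M12 = -4a*b12, M13 - M31 = 4a*b13, M32 - M23 = -4a*b23.
Here tr M = 720291/390625, so a^2 = (1 + tr M)/4 = 277729/390625 and a = ±527/625. Taking a = 527/625: M21 - M12 = 708288/390625, M13 - M31 = 0, M32 - M23 = 0, giving b12 = -336/625, b13 = 0, b23 = 0, i.e. R = 527/625 - 336/625*e12.
Its e12 coefficient is negative, so report the other preimage -R.
Answer: -527/625 + 336/625*e12. Note: both R and -R realise this M (trace 720291/390625); the covering map identifies them, and the e12-coefficient sign is the tie-breaker.


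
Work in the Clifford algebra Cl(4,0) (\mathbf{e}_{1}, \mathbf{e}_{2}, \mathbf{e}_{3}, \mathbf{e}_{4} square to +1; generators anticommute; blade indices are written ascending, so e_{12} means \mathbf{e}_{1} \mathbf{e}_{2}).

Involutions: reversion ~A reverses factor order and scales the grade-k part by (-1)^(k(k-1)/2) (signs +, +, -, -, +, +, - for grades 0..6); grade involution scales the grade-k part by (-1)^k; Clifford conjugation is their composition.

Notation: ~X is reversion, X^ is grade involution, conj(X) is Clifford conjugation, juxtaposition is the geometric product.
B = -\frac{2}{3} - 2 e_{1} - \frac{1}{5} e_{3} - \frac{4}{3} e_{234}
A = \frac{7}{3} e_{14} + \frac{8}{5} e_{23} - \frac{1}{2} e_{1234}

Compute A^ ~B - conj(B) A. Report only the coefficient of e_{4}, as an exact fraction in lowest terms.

first term: \frac{2}{3} e_{1} - \frac{8}{25} e_{2} + \frac{38}{15} e_{4} - \frac{14}{9} e_{14} - \frac{16}{15} e_{23} - \frac{4}{45} e_{123} - \frac{1}{10} e_{124} + \frac{7}{15} e_{134} - e_{234} + \frac{1}{3} e_{1234}
second term: \frac{2}{3} e_{1} - \frac{8}{25} e_{2} + \frac{34}{5} e_{4} - \frac{14}{9} e_{14} - \frac{16}{15} e_{23} + \frac{284}{45} e_{123} - \frac{1}{10} e_{124} - \frac{7}{15} e_{134} - e_{234} + \frac{1}{3} e_{1234}
Answer: -\frac{64}{15}


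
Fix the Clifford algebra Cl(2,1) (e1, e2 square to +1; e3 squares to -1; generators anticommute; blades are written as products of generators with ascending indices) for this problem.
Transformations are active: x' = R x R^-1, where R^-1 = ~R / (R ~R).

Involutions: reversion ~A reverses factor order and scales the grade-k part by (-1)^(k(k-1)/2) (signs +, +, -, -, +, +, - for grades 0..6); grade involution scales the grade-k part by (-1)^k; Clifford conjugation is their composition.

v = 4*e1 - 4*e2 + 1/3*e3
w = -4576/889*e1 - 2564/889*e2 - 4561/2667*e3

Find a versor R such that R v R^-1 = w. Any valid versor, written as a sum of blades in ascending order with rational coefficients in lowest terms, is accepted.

Why this works: both vectors square to 287/9, so q(v) = q(w) and R = v + w = -1020/889*e1 - 6120/889*e2 - 1224/889*e3 carries v to w — its own direction survives, the complement (v - w)/2 flips.
Answer: -1020/889*e1 - 6120/889*e2 - 1224/889*e3


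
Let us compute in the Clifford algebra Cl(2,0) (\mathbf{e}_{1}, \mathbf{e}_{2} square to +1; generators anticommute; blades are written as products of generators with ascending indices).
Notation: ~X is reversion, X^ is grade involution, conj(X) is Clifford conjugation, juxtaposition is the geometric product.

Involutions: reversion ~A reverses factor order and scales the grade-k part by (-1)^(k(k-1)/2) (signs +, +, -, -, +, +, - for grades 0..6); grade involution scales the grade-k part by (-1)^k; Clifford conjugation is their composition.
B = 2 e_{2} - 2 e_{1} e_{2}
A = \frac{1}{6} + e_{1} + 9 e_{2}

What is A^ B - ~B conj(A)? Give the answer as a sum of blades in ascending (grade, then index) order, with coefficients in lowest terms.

first term: -18 - 18 e_{1} + \frac{7}{3} e_{2} - \frac{7}{3} e_{1} e_{2}
second term: -18 - 18 e_{1} + \frac{7}{3} e_{2} + \frac{7}{3} e_{1} e_{2}
Answer: -\frac{14}{3} e_{1} e_{2}


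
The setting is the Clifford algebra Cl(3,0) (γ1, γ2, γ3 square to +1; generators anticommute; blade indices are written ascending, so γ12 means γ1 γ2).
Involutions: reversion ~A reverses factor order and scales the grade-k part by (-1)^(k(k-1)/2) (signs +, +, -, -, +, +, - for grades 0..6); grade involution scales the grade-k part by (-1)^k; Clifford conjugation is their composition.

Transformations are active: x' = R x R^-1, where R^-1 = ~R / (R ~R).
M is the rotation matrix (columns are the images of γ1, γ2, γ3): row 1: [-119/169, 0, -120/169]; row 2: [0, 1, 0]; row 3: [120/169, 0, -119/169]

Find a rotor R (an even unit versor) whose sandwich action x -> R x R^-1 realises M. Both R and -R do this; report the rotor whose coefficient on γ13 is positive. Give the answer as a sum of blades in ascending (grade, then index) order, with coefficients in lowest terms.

Method: write R = a + b12*γ12 + b13*γ13 + b23*γ23 with a^2 + b12^2 + b13^2 + b23^2 = 1 (so R^-1 = ~R). Expanding the columns R e_j ~R gives tr M = 4a^2 - 1 and, from the antisymmetric part, M21 - M12 = -4a*b12, M13 - M31 = 4a*b13, M32 - M23 = -4a*b23.
Here tr M = -69/169, so a^2 = (1 + tr M)/4 = 25/169 and a = ±5/13. Taking a = 5/13: M21 - M12 = 0, M13 - M31 = -240/169, M32 - M23 = 0, giving b12 = 0, b13 = -12/13, b23 = 0, i.e. R = 5/13 - 12/13*γ13.
Its γ13 coefficient is negative, so report the other preimage -R.
Answer: -5/13 + 12/13*γ13. Uniqueness: Spin(3) -> SO(3) maps R and -R to the same rotation of trace -69/169; fixing the sign of the γ13 coefficient removes the ambiguity.


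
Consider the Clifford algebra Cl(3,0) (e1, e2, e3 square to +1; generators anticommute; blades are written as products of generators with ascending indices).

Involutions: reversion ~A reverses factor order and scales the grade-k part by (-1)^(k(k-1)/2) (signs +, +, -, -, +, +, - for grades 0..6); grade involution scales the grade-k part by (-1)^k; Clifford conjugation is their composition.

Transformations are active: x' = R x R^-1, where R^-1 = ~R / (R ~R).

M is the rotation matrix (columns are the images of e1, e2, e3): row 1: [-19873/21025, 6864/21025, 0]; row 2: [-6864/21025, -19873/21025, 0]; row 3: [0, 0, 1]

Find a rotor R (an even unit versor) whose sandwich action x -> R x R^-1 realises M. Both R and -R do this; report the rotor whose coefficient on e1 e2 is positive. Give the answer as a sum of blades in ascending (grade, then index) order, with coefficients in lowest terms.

Method: write R = a + b12*e1 e2 + b13*e1 e3 + b23*e2 e3 with a^2 + b12^2 + b13^2 + b23^2 = 1 (so R^-1 = ~R). Expanding the columns R e_j ~R gives tr M = 4a^2 - 1 and, from the antisymmetric part, M21 - M12 = -4a*b12, M13 - M31 = 4a*b13, M32 - M23 = -4a*b23.
Here tr M = -18721/21025, so a^2 = (1 + tr M)/4 = 576/21025 and a = ±24/145. Taking a = 24/145: M21 - M12 = -13728/21025, M13 - M31 = 0, M32 - M23 = 0, giving b12 = 143/145, b13 = 0, b23 = 0, i.e. R = 24/145 + 143/145*e1 e2.
Its e1 e2 coefficient is already positive.
Answer: 24/145 + 143/145*e1 e2. Note: both R and -R realise this M (trace -18721/21025); the covering map identifies them, and the e1 e2-coefficient sign is the tie-breaker.


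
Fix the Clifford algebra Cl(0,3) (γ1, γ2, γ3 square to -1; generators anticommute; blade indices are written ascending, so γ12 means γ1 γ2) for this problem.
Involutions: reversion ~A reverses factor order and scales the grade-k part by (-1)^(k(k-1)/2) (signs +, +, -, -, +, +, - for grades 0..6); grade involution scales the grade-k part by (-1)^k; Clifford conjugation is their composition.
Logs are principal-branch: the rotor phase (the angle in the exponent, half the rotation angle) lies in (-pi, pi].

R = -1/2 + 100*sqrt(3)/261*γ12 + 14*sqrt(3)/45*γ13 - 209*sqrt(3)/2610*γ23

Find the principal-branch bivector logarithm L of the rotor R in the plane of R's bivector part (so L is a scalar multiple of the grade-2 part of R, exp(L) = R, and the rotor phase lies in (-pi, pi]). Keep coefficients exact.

The scalar part of R is -1/2, which pins the rotor phase on the principal branch; dividing the bivector part by the sine of that phase recovers the unit plane, and L is the phase times that plane.
Concretely: cos(phase) = -1/2 gives phase = ±2*pi/3, and since phase/sin(phase) is even the sign is immaterial: L = (phase/sin(phase)) * <R>_2 = (4*sqrt(3)*pi/9) * <R>_2.
Answer: 400*pi/783*γ12 + 56*pi/135*γ13 - 418*pi/3915*γ23


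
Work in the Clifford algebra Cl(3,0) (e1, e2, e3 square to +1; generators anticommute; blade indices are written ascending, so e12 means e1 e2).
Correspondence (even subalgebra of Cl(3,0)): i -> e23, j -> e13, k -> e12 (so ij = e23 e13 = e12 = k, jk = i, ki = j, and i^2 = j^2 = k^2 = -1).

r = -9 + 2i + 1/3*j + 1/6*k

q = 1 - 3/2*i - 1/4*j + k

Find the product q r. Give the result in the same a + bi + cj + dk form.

In blades: q = 1 + e12 - 1/4*e13 - 3/2*e23, r = -9 + 1/6*e12 + 1/3*e13 + 2*e23.
Distribute q over r term by term (generator squares from the signature, products reordered to ascending indices): (1)*r = -9 + 1/6*e12 + 1/3*e13 + 2*e23; (e12)*r = -1/6 - 9*e12 + 2*e13 - 1/3*e23; (-1/4*e13)*r = 1/12 + 1/2*e12 + 9/4*e13 - 1/24*e23; (-3/2*e23)*r = 3 - 1/2*e12 + 1/4*e13 + 27/2*e23.
Sum: -73/12 - 53/6*e12 + 29/6*e13 + 121/8*e23; translating back through the correspondence:
Answer: -73/12 + 121/8*i + 29/6*j - 53/6*k


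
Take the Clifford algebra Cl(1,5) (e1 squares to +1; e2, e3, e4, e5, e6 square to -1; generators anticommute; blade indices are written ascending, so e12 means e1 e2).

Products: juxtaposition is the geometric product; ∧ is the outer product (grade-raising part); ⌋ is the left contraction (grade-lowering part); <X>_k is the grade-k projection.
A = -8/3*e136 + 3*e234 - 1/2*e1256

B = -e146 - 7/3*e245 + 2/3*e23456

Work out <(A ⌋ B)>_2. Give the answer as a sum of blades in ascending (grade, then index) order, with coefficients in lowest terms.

step 1: 2*e56
step 2: 2*e56
Answer: 2*e56


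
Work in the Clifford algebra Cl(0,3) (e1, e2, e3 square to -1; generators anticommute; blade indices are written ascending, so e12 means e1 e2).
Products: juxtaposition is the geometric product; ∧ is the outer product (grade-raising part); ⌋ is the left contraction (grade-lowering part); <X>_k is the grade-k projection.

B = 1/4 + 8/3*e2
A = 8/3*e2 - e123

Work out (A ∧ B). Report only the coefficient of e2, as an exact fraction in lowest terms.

step 1: 2/3*e2 - 1/4*e123
Answer: 2/3


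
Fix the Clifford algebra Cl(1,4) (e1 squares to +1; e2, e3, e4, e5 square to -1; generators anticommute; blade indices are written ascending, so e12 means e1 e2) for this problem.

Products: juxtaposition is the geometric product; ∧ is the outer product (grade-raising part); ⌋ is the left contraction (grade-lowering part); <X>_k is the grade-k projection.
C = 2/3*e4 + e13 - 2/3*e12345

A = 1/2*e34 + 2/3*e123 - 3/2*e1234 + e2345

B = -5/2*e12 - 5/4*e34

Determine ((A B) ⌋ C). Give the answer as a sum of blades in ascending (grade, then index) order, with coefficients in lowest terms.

step 1: 5/8 - 5/3*e3 - 15/8*e12 + 5/4*e25 + 15/4*e34 + 5/6*e124 - 5/4*e1234 - 5/2*e1345
step 2: -5/3*e1 + 5/3*e2 + 5/12*e4 - 5/6*e5 + 5/8*e13 - 5/9*e35 + 5/2*e125 + 5/6*e134 + 5/4*e345 - 10/9*e1245 - 5/12*e12345
Answer: -5/3*e1 + 5/3*e2 + 5/12*e4 - 5/6*e5 + 5/8*e13 - 5/9*e35 + 5/2*e125 + 5/6*e134 + 5/4*e345 - 10/9*e1245 - 5/12*e12345


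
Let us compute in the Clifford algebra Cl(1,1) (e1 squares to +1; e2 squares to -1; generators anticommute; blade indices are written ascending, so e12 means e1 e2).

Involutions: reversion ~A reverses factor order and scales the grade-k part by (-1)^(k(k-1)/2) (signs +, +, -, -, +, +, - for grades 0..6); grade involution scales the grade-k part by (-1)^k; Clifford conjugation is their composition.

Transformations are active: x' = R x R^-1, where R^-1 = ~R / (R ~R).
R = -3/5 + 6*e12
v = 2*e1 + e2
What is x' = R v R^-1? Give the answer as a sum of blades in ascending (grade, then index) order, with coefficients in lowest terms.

~R = -3/5 - 6*e12, and R ~R = -891/25, so R^-1 = ~R / (-891/25).
R v = -36/5*e1 - 63/5*e2
Answer: -74/33*e1 - 47/33*e2


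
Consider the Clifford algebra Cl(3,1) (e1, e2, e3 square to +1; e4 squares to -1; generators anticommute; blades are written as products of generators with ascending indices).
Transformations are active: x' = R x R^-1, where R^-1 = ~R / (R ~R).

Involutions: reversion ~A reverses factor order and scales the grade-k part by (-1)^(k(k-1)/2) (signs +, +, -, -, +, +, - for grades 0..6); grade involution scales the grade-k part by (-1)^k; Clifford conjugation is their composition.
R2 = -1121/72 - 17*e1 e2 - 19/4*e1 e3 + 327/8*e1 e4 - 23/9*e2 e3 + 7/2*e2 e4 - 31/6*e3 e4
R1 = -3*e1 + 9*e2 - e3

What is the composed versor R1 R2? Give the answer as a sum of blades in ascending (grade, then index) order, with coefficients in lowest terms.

Distribute over the terms of R1 (each basis-blade product reordered to ascending indices, repeated generators contracted through their squares):
(-3*e1) R2 = 1121/24*e1 + 51*e2 + 57/4*e3 - 981/8*e4 + 23/3*e1 e2 e3 - 21/2*e1 e2 e4 + 31/2*e1 e3 e4
(9*e2) R2 = 153*e1 - 1121/8*e2 - 23*e3 + 63/2*e4 + 171/4*e1 e2 e3 - 2943/8*e1 e2 e4 - 93/2*e2 e3 e4
(-e3) R2 = -19/4*e1 - 23/9*e2 + 1121/72*e3 + 31/6*e4 + 17*e1 e2 e3 + 327/8*e1 e3 e4 + 7/2*e2 e3 e4
Summing the partial products and collecting blades:
Answer: 4679/24*e1 - 6601/72*e2 + 491/72*e3 - 2063/24*e4 + 809/12*e1 e2 e3 - 3027/8*e1 e2 e4 + 451/8*e1 e3 e4 - 43*e2 e3 e4


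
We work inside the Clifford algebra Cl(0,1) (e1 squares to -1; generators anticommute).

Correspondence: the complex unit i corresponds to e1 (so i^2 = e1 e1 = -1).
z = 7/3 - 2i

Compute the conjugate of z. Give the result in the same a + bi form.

In blades: z = 7/3 - 2*e1.
Conjugation here is Clifford conjugation: the scalar is fixed and the grade-1 and grade-2 blades all flip sign, giving 7/3 + 2*e1; translating back:
Answer: 7/3 + 2i


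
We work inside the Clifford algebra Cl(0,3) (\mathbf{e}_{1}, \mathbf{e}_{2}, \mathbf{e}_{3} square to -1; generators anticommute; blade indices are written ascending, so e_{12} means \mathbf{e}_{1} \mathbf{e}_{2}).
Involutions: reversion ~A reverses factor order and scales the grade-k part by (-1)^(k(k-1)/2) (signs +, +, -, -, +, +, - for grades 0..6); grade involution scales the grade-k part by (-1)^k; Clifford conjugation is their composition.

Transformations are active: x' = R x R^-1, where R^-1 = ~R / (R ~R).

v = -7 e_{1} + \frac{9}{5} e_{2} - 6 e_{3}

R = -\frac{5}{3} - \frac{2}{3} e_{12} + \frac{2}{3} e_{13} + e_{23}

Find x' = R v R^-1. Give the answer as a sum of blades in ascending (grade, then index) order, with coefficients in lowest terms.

~R = -\frac{5}{3} + \frac{2}{3} e_{12} - \frac{2}{3} e_{13} - e_{23}, and R ~R = \frac{14}{3}, so R^-1 = ~R / (\frac{14}{3}).
R v = \frac{253}{15} e_{1} + \frac{23}{3} e_{2} + \frac{107}{15} e_{3} - \frac{21}{5} e_{123}
Answer: -\frac{719}{105} e_{1} - \frac{638}{105} e_{2} + \frac{221}{105} e_{3}


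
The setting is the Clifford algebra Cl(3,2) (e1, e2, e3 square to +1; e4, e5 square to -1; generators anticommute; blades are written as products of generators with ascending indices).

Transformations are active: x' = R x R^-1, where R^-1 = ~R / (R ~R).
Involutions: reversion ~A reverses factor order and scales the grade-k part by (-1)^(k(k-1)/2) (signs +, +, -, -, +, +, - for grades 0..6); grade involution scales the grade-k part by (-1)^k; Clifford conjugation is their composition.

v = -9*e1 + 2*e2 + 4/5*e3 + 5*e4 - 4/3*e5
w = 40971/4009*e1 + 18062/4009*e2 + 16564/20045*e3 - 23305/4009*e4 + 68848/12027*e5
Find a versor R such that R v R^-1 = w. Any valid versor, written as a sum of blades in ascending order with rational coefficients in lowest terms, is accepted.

A norm check does it: q(v) = q(w) = 13244/225, hence R = v + w = 4890/4009*e1 + 26080/4009*e2 + 6520/4009*e3 - 3260/4009*e4 + 17604/4009*e5 realises the map — parallel part kept, (v - w)/2 negated, v carried to w.
Answer: 4890/4009*e1 + 26080/4009*e2 + 6520/4009*e3 - 3260/4009*e4 + 17604/4009*e5


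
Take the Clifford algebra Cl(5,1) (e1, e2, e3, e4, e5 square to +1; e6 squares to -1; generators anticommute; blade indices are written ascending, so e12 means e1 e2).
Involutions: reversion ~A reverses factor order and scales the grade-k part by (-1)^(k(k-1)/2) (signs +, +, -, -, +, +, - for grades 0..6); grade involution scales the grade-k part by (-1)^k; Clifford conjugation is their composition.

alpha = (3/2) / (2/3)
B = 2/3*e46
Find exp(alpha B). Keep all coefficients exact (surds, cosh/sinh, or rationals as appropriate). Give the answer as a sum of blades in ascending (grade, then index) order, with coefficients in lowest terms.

B^2 = (2/3)^2*(e46)^2 = 4/9*(+1) = 4/9 (a basis 2-blade squares to minus the product of its generators' squares).
B^2 = 4/9 — hyperbolic case — the even/odd split gives cosh and sinh: l = 2/3, alpha*l = 3/2, so exp(alpha B) = cosh(3/2) + (sinh(3/2)/(2/3))*B = cosh(3/2) + (3*sinh(3/2)/2)*B.
Answer: cosh(3/2) + sinh(3/2)*e46


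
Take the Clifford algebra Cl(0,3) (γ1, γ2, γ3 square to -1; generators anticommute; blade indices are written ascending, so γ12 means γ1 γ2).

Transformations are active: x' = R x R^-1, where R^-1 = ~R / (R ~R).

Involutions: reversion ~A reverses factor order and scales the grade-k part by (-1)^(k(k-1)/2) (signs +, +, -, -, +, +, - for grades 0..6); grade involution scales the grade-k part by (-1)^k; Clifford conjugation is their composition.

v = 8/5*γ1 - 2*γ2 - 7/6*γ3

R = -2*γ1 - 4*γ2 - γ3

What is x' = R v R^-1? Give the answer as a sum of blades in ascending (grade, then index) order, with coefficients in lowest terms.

~R = -2*γ1 - 4*γ2 - γ3, and R ~R = -21, so R^-1 = ~R / (-21).
R v = -179/30 + 52/5*γ12 + 59/15*γ13 + 8/3*γ23
Answer: -862/315*γ1 - 86/315*γ2 + 377/630*γ3


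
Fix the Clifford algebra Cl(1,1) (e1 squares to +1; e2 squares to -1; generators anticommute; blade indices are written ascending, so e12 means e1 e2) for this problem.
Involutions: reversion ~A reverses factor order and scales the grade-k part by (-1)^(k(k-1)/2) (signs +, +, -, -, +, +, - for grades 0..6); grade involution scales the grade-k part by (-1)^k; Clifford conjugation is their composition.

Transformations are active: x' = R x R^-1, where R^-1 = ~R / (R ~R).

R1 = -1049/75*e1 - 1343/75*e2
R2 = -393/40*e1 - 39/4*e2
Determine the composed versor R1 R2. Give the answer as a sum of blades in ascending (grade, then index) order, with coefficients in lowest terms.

Distribute over the terms of R1 (each basis-blade product reordered to ascending indices, repeated generators contracted through their squares):
(-1049/75*e1) R2 = 137419/1000 + 13637/100*e12
(-1343/75*e2) R2 = -17459/100 - 175933/1000*e12
Summing the partial products and collecting blades:
Answer: -37171/1000 - 39563/1000*e12


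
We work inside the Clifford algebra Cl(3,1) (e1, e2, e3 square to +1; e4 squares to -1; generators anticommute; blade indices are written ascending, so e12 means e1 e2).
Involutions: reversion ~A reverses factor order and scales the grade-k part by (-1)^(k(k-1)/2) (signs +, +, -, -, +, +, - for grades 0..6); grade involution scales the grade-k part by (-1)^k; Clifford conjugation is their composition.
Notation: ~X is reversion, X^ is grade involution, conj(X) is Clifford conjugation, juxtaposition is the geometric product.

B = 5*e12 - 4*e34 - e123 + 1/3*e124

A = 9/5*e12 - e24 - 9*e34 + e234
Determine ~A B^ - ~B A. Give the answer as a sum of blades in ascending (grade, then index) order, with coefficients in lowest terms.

first term: -27 - 1/3*e1 + 4*e2 + 9/5*e3 - 3/5*e4 + 1/3*e13 - 6*e14 - 4*e23 + 3*e123 - 9*e124 + 6*e134 + 261/5*e1234
second term: -27 + 1/3*e1 + 4*e2 - 9/5*e3 + 3/5*e4 + 1/3*e13 + 4*e14 + 4*e23 + 3*e123 - 9*e124 - 4*e134 + 261/5*e1234
Answer: -2/3*e1 + 18/5*e3 - 6/5*e4 - 10*e14 - 8*e23 + 10*e134


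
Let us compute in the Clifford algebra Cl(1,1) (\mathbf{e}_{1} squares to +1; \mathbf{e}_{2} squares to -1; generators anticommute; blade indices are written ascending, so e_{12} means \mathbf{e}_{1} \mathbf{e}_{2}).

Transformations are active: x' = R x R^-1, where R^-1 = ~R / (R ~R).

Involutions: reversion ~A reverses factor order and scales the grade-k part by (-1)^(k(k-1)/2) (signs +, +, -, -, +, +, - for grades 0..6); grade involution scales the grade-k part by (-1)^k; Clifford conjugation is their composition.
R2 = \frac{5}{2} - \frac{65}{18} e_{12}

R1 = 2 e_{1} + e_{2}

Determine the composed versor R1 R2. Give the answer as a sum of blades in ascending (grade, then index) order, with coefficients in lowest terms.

Distribute over the terms of R1 (each basis-blade product reordered to ascending indices, repeated generators contracted through their squares):
(2 e_{1}) R2 = 5 e_{1} - \frac{65}{9} e_{2}
(e_{2}) R2 = -\frac{65}{18} e_{1} + \frac{5}{2} e_{2}
Summing the partial products and collecting blades:
Answer: \frac{25}{18} e_{1} - \frac{85}{18} e_{2}


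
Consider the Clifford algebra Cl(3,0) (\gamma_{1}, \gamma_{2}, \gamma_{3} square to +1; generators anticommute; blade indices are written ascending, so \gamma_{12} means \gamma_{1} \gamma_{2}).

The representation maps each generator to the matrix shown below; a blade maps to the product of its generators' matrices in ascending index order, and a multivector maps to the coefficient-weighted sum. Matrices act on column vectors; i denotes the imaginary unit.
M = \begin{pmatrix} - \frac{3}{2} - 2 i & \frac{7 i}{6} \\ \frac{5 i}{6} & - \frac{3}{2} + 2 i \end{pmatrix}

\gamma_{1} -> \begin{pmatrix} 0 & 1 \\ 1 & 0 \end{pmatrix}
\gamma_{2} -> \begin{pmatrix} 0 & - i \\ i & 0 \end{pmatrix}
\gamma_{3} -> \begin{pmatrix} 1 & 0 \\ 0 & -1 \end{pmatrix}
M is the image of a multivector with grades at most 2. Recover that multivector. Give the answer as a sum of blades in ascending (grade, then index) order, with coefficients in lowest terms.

Method: 1, rho(\gamma_{1}), rho(\gamma_{2}), rho(\gamma_{3}) form a trace-orthogonal basis of the 2x2 complex matrices (tr(X Y) = 2 if X = Y, else 0), so M = m0*1 + m1*rho(\gamma_{1}) + m2*rho(\gamma_{2}) + m3*rho(\gamma_{3}) with m0 = tr(M)/2 = - \frac{3}{2}, m1 = tr(M rho(\gamma_{1}))/2 = i, m2 = tr(M rho(\gamma_{2}))/2 = - \frac{1}{6}, m3 = tr(M rho(\gamma_{3}))/2 = - 2 i.
Multiplying table entries, the bivector images are rho(\gamma_{12}) = i*rho(\gamma_{3}), rho(\gamma_{13}) = -i*rho(\gamma_{2}), rho(\gamma_{23}) = i*rho(\gamma_{1}); with real blade coefficients the real parts of m0..m3 are the coefficients of 1, \gamma_{1}, \gamma_{2}, \gamma_{3} and the imaginary parts give the bivectors (\gamma_{23}: Im m1, \gamma_{13}: -Im m2, \gamma_{12}: Im m3).
Answer: -\frac{3}{2} - \frac{1}{6} \gamma_{2} - 2 \gamma_{12} + \gamma_{23}


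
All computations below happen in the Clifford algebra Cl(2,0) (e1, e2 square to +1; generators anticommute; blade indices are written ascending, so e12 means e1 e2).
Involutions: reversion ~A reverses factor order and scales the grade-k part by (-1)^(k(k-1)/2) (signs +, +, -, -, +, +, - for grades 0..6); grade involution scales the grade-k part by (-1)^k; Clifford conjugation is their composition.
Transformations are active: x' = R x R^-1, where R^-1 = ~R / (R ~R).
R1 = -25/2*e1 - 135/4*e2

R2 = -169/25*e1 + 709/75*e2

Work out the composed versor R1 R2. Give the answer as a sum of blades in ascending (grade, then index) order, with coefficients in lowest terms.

Distribute over the terms of R1 (each basis-blade product reordered to ascending indices, repeated generators contracted through their squares):
(-25/2*e1) R2 = 169/2 - 709/6*e12
(-135/4*e2) R2 = -6381/20 - 4563/20*e12
Summing the partial products and collecting blades:
Answer: -4691/20 - 20779/60*e12


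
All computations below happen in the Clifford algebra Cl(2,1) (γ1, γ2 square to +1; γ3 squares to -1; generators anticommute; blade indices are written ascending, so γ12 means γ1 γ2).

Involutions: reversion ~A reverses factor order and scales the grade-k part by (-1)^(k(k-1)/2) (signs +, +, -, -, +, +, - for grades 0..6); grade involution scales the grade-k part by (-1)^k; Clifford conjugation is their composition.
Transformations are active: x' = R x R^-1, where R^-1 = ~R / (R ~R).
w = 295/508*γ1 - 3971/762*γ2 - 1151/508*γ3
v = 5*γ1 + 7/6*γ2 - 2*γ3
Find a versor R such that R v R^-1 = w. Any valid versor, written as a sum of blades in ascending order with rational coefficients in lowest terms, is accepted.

Key observation: q(v) = q(w) = 805/36 (sandwiches preserve the norm), so R = v + w = 2835/508*γ1 - 1541/381*γ2 - 2167/508*γ3 works whenever it is invertible — the component of v along it is kept and (v - w)/2 reverses, sending v to w.
Answer: 2835/508*γ1 - 1541/381*γ2 - 2167/508*γ3


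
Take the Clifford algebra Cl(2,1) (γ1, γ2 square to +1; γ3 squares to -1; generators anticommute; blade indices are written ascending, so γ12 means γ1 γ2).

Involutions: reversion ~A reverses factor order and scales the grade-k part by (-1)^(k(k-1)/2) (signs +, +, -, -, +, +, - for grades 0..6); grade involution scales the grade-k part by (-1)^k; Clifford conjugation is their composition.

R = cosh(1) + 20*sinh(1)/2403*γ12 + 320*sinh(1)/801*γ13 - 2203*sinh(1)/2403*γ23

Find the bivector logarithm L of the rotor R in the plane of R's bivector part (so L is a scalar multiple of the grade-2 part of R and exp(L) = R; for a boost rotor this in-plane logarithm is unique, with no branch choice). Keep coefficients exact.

The scalar part of R is cosh(1), giving the rapidity magnitude (cosh is even); the bivector part supplies orientation, its quotient by sinh of the rapidity is the plane, and L = rapidity * plane — unique in that plane, since flipping both signs leaves L unchanged.
Concretely: cosh(rapidity) = cosh(1) gives rapidity = ±1, and since rapidity/sinh(rapidity) is even the sign is immaterial: L = (rapidity/sinh(rapidity)) * <R>_2 = (1/sinh(1)) * <R>_2.
Answer: 20/2403*γ12 + 320/801*γ13 - 2203/2403*γ23


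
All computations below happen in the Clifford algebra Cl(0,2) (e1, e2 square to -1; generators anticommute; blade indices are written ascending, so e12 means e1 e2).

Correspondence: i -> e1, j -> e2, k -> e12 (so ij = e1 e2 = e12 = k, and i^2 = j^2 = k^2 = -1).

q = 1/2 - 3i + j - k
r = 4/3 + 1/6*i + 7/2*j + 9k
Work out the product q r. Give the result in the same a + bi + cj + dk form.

In blades: q = 1/2 - 3*e1 + e2 - e12, r = 4/3 + 1/6*e1 + 7/2*e2 + 9*e12.
Distribute q over r term by term (generator squares from the signature, products reordered to ascending indices): (1/2)*r = 2/3 + 1/12*e1 + 7/4*e2 + 9/2*e12; (-3*e1)*r = 1/2 - 4*e1 + 27*e2 - 21/2*e12; (e2)*r = -7/2 + 9*e1 + 4/3*e2 - 1/6*e12; (-e12)*r = 9 + 7/2*e1 - 1/6*e2 - 4/3*e12.
Sum: 20/3 + 103/12*e1 + 359/12*e2 - 15/2*e12; translating back through the correspondence:
Answer: 20/3 + 103/12*i + 359/12*j - 15/2*k


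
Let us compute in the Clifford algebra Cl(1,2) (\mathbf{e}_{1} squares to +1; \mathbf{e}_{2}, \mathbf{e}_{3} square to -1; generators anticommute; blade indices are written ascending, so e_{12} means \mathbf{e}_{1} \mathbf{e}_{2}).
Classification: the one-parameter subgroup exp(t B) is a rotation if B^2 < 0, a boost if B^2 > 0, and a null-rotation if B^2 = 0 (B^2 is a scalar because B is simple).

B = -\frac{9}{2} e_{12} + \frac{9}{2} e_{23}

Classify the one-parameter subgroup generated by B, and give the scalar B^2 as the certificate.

B^2 term by term: the squares give (-\frac{9}{2})^2*(e_{12})^2 + (\frac{9}{2})^2*(e_{23})^2 = \frac{81}{4}*(+1) + \frac{81}{4}*(-1) = 0 (each basis 2-blade squares to minus the product of its generators' squares); cross terms between blades sharing an index anticommute and cancel. So B^2 = 0.
Answer: null-rotation, certificate B^2 = 0. Certificate logic: 0 is a conjugation-invariant scalar, so its sign fixes rotation versus boost versus null-rotation outright.


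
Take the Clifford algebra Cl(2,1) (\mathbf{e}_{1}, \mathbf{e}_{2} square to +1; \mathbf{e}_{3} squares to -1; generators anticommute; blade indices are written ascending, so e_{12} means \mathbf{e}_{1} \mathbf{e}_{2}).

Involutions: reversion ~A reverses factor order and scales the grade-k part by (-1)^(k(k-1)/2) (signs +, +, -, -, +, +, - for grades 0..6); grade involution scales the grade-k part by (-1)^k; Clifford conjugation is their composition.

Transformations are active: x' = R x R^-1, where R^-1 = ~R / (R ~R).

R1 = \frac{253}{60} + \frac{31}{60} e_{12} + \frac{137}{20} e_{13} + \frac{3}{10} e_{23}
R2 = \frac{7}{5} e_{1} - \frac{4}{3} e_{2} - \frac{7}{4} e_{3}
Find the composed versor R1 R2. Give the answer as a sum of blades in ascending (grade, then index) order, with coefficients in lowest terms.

Distribute over the terms of R2 (each basis-blade product reordered to ascending indices, repeated generators contracted through their squares):
R1 (\frac{7}{5} e_{1}) = \frac{1771}{300} e_{1} - \frac{217}{300} e_{2} - \frac{959}{100} e_{3} + \frac{21}{50} e_{123}
R1 (-\frac{4}{3} e_{2}) = -\frac{31}{45} e_{1} - \frac{253}{45} e_{2} + \frac{2}{5} e_{3} + \frac{137}{15} e_{123}
R1 (-\frac{7}{4} e_{3}) = \frac{959}{80} e_{1} + \frac{21}{40} e_{2} - \frac{1771}{240} e_{3} - \frac{217}{240} e_{123}
Summing the partial products and collecting blades:
Answer: \frac{61927}{3600} e_{1} - \frac{10477}{1800} e_{2} - \frac{19883}{1200} e_{3} + \frac{10379}{1200} e_{123}


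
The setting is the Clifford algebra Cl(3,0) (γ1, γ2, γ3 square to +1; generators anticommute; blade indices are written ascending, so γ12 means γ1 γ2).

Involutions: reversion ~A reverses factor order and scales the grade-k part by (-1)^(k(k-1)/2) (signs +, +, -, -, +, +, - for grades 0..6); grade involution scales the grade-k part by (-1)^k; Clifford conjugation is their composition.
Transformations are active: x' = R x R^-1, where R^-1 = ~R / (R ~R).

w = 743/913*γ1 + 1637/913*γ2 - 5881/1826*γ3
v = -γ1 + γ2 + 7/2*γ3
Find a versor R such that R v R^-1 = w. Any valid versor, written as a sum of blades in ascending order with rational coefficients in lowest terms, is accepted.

Construction: equal norms (both 57/4) license R = v + w = -170/913*γ1 + 2550/913*γ2 + 255/913*γ3 — nothing changes along that direction, while (v - w)/2 changes sign, so v maps onto w.
Answer: -170/913*γ1 + 2550/913*γ2 + 255/913*γ3


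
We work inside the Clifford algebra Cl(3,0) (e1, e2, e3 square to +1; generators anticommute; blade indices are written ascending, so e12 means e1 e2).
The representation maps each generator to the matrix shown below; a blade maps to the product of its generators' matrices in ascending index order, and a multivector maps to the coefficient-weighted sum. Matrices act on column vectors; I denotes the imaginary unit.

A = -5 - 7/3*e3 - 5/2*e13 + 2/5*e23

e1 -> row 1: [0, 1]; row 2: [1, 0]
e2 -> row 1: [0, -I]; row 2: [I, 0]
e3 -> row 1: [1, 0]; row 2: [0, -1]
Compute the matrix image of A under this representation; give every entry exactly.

Bivector images (products of the table entries): rho(e13) = rho(e1)rho(e3) = row 1: [0, -1]; row 2: [1, 0]; rho(e23) = rho(e2)rho(e3) = row 1: [0, I]; row 2: [I, 0].
M = (-5)*1 + (-7/3)*rho(e3) + (-5/2)*rho(e13) + (2/5)*rho(e23), summed entrywise (1 is the identity matrix):
Answer: row 1: [-22/3, 5/2 + 2*I/5]; row 2: [-5/2 + 2*I/5, -8/3]


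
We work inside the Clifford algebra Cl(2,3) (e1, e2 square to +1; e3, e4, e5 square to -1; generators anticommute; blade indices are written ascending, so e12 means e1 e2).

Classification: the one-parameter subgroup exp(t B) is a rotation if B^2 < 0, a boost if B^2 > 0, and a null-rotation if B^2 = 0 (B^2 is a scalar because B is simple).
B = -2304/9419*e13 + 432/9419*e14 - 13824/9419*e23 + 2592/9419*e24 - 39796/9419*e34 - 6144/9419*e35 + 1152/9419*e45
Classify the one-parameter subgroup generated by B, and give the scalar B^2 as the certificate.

B^2 term by term: the squares give (-2304/9419)^2*(e13)^2 + (432/9419)^2*(e14)^2 + (-13824/9419)^2*(e23)^2 + (2592/9419)^2*(e24)^2 + (-39796/9419)^2*(e34)^2 + (-6144/9419)^2*(e35)^2 + (1152/9419)^2*(e45)^2 = 5308416/88717561*(+1) + 186624/88717561*(+1) + 191102976/88717561*(+1) + 6718464/88717561*(+1) + 1583721616/88717561*(-1) + 37748736/88717561*(-1) + 1327104/88717561*(-1) = -16 (each basis 2-blade squares to minus the product of its generators' squares); cross terms between blades sharing an index anticommute and cancel; the commuting (index-disjoint) pairs give grade-4 terms 2*c*c'*(blade product), which cancel blade by blade — e1234: 11943936/88717561 - 11943936/88717561 = 0; e1345: -5308416/88717561 + 5308416/88717561 = 0; e2345: -31850496/88717561 + 31850496/88717561 = 0 — confirming B is simple. So B^2 = -16.
Answer: rotation, certificate B^2 = -16. The class reads off the invariant scalar -16 directly.


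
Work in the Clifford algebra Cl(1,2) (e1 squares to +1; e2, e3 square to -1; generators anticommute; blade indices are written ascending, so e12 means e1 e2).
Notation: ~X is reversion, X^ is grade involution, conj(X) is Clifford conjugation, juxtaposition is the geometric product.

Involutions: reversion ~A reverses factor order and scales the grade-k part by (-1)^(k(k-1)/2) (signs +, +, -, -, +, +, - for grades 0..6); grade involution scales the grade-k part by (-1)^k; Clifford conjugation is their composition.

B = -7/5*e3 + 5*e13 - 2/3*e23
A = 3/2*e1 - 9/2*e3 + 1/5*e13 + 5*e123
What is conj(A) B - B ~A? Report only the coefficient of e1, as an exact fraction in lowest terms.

first term: 53/10 + 3833/150*e1 - 28*e2 - 15/2*e3 + 107/15*e12 + 21/10*e13 + e123
second term: -73/10 + 2917/150*e1 + 22*e2 - 15/2*e3 - 107/15*e12 + 21/10*e13 - e123
Answer: 458/75


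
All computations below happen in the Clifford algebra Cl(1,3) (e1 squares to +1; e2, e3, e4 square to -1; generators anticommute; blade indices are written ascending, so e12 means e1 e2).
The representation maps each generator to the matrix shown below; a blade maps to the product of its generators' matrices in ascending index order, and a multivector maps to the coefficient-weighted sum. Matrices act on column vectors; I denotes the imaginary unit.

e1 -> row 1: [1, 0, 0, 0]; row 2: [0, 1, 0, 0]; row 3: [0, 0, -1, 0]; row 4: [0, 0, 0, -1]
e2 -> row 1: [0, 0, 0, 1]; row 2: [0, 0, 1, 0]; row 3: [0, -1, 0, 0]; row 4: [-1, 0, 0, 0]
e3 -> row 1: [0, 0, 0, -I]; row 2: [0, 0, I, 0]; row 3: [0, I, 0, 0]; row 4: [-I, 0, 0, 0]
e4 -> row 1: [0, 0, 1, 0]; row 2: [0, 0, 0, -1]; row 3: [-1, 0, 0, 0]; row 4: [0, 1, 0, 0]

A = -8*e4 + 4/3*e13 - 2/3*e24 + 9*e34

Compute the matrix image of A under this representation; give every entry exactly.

Bivector images (products of the table entries): rho(e13) = rho(e1)rho(e3) = row 1: [0, 0, 0, -I]; row 2: [0, 0, I, 0]; row 3: [0, -I, 0, 0]; row 4: [I, 0, 0, 0]; rho(e24) = rho(e2)rho(e4) = row 1: [0, 1, 0, 0]; row 2: [-1, 0, 0, 0]; row 3: [0, 0, 0, 1]; row 4: [0, 0, -1, 0]; rho(e34) = rho(e3)rho(e4) = row 1: [0, -I, 0, 0]; row 2: [-I, 0, 0, 0]; row 3: [0, 0, 0, -I]; row 4: [0, 0, -I, 0].
M = (-8)*rho(e4) + (4/3)*rho(e13) + (-2/3)*rho(e24) + (9)*rho(e34), summed entrywise:
Answer: row 1: [0, -2/3 - 9*I, -8, -4*I/3]; row 2: [2/3 - 9*I, 0, 4*I/3, 8]; row 3: [8, -4*I/3, 0, -2/3 - 9*I]; row 4: [4*I/3, -8, 2/3 - 9*I, 0]
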